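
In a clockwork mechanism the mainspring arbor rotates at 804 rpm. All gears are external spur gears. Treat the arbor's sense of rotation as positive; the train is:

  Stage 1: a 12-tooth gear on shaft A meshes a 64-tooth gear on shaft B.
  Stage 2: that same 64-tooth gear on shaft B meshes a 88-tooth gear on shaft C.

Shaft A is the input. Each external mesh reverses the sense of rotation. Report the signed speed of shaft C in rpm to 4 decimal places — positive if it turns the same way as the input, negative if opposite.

+109.6364 rpm (same as input, |ω| = 109.6364 rpm)

Stage 1 [12T→64T]: ω = 804.0000×12/64 = 150.7500 rpm, dir flips to −; running = −150.7500
Stage 2 [64T→88T]: ω = 150.7500×64/88 = 109.6364 rpm, dir flips to +; running = +109.6364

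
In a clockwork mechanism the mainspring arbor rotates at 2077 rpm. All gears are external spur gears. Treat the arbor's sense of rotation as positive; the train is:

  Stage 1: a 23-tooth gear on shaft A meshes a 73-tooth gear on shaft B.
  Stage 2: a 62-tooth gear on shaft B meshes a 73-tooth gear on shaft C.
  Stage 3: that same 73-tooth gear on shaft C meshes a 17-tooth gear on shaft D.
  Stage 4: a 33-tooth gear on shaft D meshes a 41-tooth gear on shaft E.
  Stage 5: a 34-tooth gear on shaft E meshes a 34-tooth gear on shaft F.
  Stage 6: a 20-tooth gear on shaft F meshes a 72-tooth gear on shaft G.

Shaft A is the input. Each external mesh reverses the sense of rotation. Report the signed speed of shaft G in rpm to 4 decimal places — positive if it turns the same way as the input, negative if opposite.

Stage 1 [23T→73T]: ω = 2077.0000×23/73 = 654.3973 rpm, dir flips to −; running = −654.3973
Stage 2 [62T→73T]: ω = 654.3973×62/73 = 555.7895 rpm, dir flips to +; running = +555.7895
Stage 3 [73T→17T]: ω = 555.7895×73/17 = 2386.6253 rpm, dir flips to −; running = −2386.6253
Stage 4 [33T→41T]: ω = 2386.6253×33/41 = 1920.9423 rpm, dir flips to +; running = +1920.9423
Stage 5 [34T→34T]: ω = 1920.9423×34/34 = 1920.9423 rpm, dir flips to −; running = −1920.9423
Stage 6 [20T→72T]: ω = 1920.9423×20/72 = 533.5951 rpm, dir flips to +; running = +533.5951

+533.5951 rpm (same as input, |ω| = 533.5951 rpm)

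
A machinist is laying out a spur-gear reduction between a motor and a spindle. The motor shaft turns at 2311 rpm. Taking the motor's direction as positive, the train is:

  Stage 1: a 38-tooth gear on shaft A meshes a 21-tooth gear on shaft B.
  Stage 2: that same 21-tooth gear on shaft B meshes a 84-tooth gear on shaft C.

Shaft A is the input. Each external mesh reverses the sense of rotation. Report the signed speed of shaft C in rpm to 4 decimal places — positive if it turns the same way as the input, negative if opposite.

+1045.4524 rpm (same as input, |ω| = 1045.4524 rpm)

Stage 1 [38T→21T]: ω = 2311.0000×38/21 = 4181.8095 rpm, dir flips to −; running = −4181.8095
Stage 2 [21T→84T]: ω = 4181.8095×21/84 = 1045.4524 rpm, dir flips to +; running = +1045.4524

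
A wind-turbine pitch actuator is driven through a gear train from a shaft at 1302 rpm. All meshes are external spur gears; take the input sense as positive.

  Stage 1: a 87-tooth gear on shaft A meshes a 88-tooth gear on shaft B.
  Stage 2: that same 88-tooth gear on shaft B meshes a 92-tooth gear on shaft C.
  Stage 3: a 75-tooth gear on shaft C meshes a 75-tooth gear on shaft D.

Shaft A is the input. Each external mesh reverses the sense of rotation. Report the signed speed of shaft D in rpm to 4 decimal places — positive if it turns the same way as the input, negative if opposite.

Stage 1 [87T→88T]: ω = 1302.0000×87/88 = 1287.2045 rpm, dir flips to −; running = −1287.2045
Stage 2 [88T→92T]: ω = 1287.2045×88/92 = 1231.2391 rpm, dir flips to +; running = +1231.2391
Stage 3 [75T→75T]: ω = 1231.2391×75/75 = 1231.2391 rpm, dir flips to −; running = −1231.2391

-1231.2391 rpm (opposite to input, |ω| = 1231.2391 rpm)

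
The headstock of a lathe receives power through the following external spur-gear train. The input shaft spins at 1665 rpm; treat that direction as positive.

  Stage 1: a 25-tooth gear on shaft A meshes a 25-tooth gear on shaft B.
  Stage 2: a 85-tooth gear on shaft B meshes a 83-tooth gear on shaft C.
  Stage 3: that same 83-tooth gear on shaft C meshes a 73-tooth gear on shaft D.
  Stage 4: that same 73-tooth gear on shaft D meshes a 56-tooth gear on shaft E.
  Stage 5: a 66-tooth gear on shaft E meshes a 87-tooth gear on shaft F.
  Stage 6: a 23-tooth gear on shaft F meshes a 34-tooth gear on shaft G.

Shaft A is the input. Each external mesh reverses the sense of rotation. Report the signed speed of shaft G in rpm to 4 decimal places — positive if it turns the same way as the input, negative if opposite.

+1296.9366 rpm (same as input, |ω| = 1296.9366 rpm)

Stage 1 [25T→25T]: ω = 1665.0000×25/25 = 1665.0000 rpm, dir flips to −; running = −1665.0000
Stage 2 [85T→83T]: ω = 1665.0000×85/83 = 1705.1205 rpm, dir flips to +; running = +1705.1205
Stage 3 [83T→73T]: ω = 1705.1205×83/73 = 1938.6986 rpm, dir flips to −; running = −1938.6986
Stage 4 [73T→56T]: ω = 1938.6986×73/56 = 2527.2321 rpm, dir flips to +; running = +2527.2321
Stage 5 [66T→87T]: ω = 2527.2321×66/87 = 1917.2106 rpm, dir flips to −; running = −1917.2106
Stage 6 [23T→34T]: ω = 1917.2106×23/34 = 1296.9366 rpm, dir flips to +; running = +1296.9366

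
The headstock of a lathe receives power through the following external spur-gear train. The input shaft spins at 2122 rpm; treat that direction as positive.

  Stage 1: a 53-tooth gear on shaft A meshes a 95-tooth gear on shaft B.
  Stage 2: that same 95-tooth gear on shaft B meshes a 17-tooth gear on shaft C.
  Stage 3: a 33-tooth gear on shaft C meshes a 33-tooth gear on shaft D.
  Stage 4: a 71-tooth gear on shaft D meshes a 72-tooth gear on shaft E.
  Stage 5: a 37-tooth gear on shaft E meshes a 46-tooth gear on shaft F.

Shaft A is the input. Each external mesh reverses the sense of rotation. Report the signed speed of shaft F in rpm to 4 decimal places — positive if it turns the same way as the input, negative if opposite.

-5247.3746 rpm (opposite to input, |ω| = 5247.3746 rpm)

Stage 1 [53T→95T]: ω = 2122.0000×53/95 = 1183.8526 rpm, dir flips to −; running = −1183.8526
Stage 2 [95T→17T]: ω = 1183.8526×95/17 = 6615.6471 rpm, dir flips to +; running = +6615.6471
Stage 3 [33T→33T]: ω = 6615.6471×33/33 = 6615.6471 rpm, dir flips to −; running = −6615.6471
Stage 4 [71T→72T]: ω = 6615.6471×71/72 = 6523.7631 rpm, dir flips to +; running = +6523.7631
Stage 5 [37T→46T]: ω = 6523.7631×37/46 = 5247.3746 rpm, dir flips to −; running = −5247.3746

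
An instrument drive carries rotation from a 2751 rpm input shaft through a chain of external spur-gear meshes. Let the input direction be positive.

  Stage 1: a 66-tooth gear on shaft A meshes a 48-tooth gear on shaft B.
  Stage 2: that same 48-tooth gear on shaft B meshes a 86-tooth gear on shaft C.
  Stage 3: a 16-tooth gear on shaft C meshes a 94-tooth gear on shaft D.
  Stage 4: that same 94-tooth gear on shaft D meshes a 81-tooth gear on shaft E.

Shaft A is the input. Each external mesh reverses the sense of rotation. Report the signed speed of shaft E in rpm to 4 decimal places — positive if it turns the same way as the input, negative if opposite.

+417.0336 rpm (same as input, |ω| = 417.0336 rpm)

Stage 1 [66T→48T]: ω = 2751.0000×66/48 = 3782.6250 rpm, dir flips to −; running = −3782.6250
Stage 2 [48T→86T]: ω = 3782.6250×48/86 = 2111.2326 rpm, dir flips to +; running = +2111.2326
Stage 3 [16T→94T]: ω = 2111.2326×16/94 = 359.3587 rpm, dir flips to −; running = −359.3587
Stage 4 [94T→81T]: ω = 359.3587×94/81 = 417.0336 rpm, dir flips to +; running = +417.0336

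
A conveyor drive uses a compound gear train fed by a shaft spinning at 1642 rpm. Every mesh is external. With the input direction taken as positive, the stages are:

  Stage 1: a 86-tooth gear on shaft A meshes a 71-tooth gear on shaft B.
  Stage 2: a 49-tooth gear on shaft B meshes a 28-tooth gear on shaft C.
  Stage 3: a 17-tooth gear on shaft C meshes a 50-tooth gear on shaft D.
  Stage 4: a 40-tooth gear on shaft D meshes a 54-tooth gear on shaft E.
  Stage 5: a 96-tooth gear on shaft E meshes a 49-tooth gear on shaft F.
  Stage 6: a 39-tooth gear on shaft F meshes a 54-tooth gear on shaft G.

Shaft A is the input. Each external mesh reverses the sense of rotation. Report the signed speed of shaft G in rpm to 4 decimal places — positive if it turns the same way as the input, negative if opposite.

+1240.3449 rpm (same as input, |ω| = 1240.3449 rpm)

Stage 1 [86T→71T]: ω = 1642.0000×86/71 = 1988.9014 rpm, dir flips to −; running = −1988.9014
Stage 2 [49T→28T]: ω = 1988.9014×49/28 = 3480.5775 rpm, dir flips to +; running = +3480.5775
Stage 3 [17T→50T]: ω = 3480.5775×17/50 = 1183.3963 rpm, dir flips to −; running = −1183.3963
Stage 4 [40T→54T]: ω = 1183.3963×40/54 = 876.5899 rpm, dir flips to +; running = +876.5899
Stage 5 [96T→49T]: ω = 876.5899×96/49 = 1717.4006 rpm, dir flips to −; running = −1717.4006
Stage 6 [39T→54T]: ω = 1717.4006×39/54 = 1240.3449 rpm, dir flips to +; running = +1240.3449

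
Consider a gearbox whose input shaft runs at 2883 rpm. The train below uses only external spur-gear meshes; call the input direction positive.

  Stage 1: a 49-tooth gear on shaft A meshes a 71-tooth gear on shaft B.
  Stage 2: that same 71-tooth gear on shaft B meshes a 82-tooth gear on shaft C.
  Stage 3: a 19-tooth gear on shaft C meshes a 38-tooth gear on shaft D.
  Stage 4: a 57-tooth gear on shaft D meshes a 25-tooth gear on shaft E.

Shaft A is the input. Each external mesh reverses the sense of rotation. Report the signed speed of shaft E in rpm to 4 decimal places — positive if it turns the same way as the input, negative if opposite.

Stage 1 [49T→71T]: ω = 2883.0000×49/71 = 1989.6761 rpm, dir flips to −; running = −1989.6761
Stage 2 [71T→82T]: ω = 1989.6761×71/82 = 1722.7683 rpm, dir flips to +; running = +1722.7683
Stage 3 [19T→38T]: ω = 1722.7683×19/38 = 861.3841 rpm, dir flips to −; running = −861.3841
Stage 4 [57T→25T]: ω = 861.3841×57/25 = 1963.9559 rpm, dir flips to +; running = +1963.9559

+1963.9559 rpm (same as input, |ω| = 1963.9559 rpm)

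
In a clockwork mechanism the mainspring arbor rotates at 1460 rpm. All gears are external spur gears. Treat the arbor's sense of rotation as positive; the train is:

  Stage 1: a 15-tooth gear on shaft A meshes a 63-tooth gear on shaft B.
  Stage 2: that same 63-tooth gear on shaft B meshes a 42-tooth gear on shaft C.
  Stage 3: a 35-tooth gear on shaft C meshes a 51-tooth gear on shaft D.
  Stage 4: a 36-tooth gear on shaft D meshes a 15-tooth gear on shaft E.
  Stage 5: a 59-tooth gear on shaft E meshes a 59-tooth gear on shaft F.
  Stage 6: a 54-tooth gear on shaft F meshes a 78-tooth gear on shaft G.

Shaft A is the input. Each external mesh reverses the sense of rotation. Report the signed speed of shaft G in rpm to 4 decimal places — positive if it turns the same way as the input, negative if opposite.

Stage 1 [15T→63T]: ω = 1460.0000×15/63 = 347.6190 rpm, dir flips to −; running = −347.6190
Stage 2 [63T→42T]: ω = 347.6190×63/42 = 521.4286 rpm, dir flips to +; running = +521.4286
Stage 3 [35T→51T]: ω = 521.4286×35/51 = 357.8431 rpm, dir flips to −; running = −357.8431
Stage 4 [36T→15T]: ω = 357.8431×36/15 = 858.8235 rpm, dir flips to +; running = +858.8235
Stage 5 [59T→59T]: ω = 858.8235×59/59 = 858.8235 rpm, dir flips to −; running = −858.8235
Stage 6 [54T→78T]: ω = 858.8235×54/78 = 594.5701 rpm, dir flips to +; running = +594.5701

+594.5701 rpm (same as input, |ω| = 594.5701 rpm)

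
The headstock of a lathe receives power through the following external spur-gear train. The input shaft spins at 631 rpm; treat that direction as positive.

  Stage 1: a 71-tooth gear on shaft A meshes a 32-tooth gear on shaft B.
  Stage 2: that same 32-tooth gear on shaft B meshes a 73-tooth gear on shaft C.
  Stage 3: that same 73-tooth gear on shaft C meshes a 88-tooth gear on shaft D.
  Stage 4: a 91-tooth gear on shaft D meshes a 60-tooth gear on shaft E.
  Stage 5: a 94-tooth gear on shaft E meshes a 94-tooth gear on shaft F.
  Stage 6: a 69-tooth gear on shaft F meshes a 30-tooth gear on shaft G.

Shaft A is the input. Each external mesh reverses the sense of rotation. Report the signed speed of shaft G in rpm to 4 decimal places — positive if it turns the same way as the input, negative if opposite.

+1775.9184 rpm (same as input, |ω| = 1775.9184 rpm)

Stage 1 [71T→32T]: ω = 631.0000×71/32 = 1400.0312 rpm, dir flips to −; running = −1400.0312
Stage 2 [32T→73T]: ω = 1400.0312×32/73 = 613.7123 rpm, dir flips to +; running = +613.7123
Stage 3 [73T→88T]: ω = 613.7123×73/88 = 509.1023 rpm, dir flips to −; running = −509.1023
Stage 4 [91T→60T]: ω = 509.1023×91/60 = 772.1384 rpm, dir flips to +; running = +772.1384
Stage 5 [94T→94T]: ω = 772.1384×94/94 = 772.1384 rpm, dir flips to −; running = −772.1384
Stage 6 [69T→30T]: ω = 772.1384×69/30 = 1775.9184 rpm, dir flips to +; running = +1775.9184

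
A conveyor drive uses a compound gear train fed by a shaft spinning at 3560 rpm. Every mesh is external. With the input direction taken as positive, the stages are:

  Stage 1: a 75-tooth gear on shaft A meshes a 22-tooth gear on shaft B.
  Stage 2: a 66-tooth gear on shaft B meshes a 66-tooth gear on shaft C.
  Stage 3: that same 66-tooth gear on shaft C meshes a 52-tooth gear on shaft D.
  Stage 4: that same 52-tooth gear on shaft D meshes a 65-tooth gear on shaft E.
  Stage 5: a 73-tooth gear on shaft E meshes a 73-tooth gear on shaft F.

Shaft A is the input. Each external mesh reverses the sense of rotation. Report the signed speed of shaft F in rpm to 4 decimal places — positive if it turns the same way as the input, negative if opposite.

Stage 1 [75T→22T]: ω = 3560.0000×75/22 = 12136.3636 rpm, dir flips to −; running = −12136.3636
Stage 2 [66T→66T]: ω = 12136.3636×66/66 = 12136.3636 rpm, dir flips to +; running = +12136.3636
Stage 3 [66T→52T]: ω = 12136.3636×66/52 = 15403.8462 rpm, dir flips to −; running = −15403.8462
Stage 4 [52T→65T]: ω = 15403.8462×52/65 = 12323.0769 rpm, dir flips to +; running = +12323.0769
Stage 5 [73T→73T]: ω = 12323.0769×73/73 = 12323.0769 rpm, dir flips to −; running = −12323.0769

-12323.0769 rpm (opposite to input, |ω| = 12323.0769 rpm)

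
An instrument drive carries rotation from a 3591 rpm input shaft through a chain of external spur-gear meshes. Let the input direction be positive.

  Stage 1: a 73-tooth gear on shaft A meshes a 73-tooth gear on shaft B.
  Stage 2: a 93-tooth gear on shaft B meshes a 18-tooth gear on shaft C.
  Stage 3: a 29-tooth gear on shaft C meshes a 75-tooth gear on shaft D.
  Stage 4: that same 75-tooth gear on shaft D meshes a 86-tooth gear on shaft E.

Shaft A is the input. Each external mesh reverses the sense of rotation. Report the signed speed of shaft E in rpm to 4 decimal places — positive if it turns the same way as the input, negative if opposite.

Stage 1 [73T→73T]: ω = 3591.0000×73/73 = 3591.0000 rpm, dir flips to −; running = −3591.0000
Stage 2 [93T→18T]: ω = 3591.0000×93/18 = 18553.5000 rpm, dir flips to +; running = +18553.5000
Stage 3 [29T→75T]: ω = 18553.5000×29/75 = 7174.0200 rpm, dir flips to −; running = −7174.0200
Stage 4 [75T→86T]: ω = 7174.0200×75/86 = 6256.4128 rpm, dir flips to +; running = +6256.4128

+6256.4128 rpm (same as input, |ω| = 6256.4128 rpm)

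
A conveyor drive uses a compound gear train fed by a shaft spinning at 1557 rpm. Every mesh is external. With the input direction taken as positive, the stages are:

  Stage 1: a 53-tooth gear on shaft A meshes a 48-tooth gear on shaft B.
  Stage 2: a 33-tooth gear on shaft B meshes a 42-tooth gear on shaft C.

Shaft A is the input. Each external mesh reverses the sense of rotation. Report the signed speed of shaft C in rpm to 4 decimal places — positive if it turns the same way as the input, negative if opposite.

Stage 1 [53T→48T]: ω = 1557.0000×53/48 = 1719.1875 rpm, dir flips to −; running = −1719.1875
Stage 2 [33T→42T]: ω = 1719.1875×33/42 = 1350.7902 rpm, dir flips to +; running = +1350.7902

+1350.7902 rpm (same as input, |ω| = 1350.7902 rpm)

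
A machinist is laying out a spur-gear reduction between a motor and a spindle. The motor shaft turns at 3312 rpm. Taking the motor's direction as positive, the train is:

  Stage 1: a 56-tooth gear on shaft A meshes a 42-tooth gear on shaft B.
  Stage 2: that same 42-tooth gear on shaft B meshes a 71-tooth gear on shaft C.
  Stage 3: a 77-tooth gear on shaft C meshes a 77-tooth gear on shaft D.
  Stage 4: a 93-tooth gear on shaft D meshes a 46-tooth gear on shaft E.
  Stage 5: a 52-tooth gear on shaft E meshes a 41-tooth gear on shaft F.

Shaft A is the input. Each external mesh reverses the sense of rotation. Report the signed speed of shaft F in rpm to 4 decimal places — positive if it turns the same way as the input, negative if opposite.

-6698.3002 rpm (opposite to input, |ω| = 6698.3002 rpm)

Stage 1 [56T→42T]: ω = 3312.0000×56/42 = 4416.0000 rpm, dir flips to −; running = −4416.0000
Stage 2 [42T→71T]: ω = 4416.0000×42/71 = 2612.2817 rpm, dir flips to +; running = +2612.2817
Stage 3 [77T→77T]: ω = 2612.2817×77/77 = 2612.2817 rpm, dir flips to −; running = −2612.2817
Stage 4 [93T→46T]: ω = 2612.2817×93/46 = 5281.3521 rpm, dir flips to +; running = +5281.3521
Stage 5 [52T→41T]: ω = 5281.3521×52/41 = 6698.3002 rpm, dir flips to −; running = −6698.3002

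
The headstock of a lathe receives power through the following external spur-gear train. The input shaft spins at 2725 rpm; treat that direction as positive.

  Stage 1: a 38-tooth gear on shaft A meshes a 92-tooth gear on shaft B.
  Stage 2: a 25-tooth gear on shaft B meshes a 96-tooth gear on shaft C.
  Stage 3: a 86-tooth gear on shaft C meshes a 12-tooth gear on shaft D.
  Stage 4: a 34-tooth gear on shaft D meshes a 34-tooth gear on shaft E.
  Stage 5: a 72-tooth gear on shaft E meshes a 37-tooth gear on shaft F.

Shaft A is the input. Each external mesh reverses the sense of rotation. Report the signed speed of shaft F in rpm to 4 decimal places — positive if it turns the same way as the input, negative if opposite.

Stage 1 [38T→92T]: ω = 2725.0000×38/92 = 1125.5435 rpm, dir flips to −; running = −1125.5435
Stage 2 [25T→96T]: ω = 1125.5435×25/96 = 293.1103 rpm, dir flips to +; running = +293.1103
Stage 3 [86T→12T]: ω = 293.1103×86/12 = 2100.6237 rpm, dir flips to −; running = −2100.6237
Stage 4 [34T→34T]: ω = 2100.6237×34/34 = 2100.6237 rpm, dir flips to +; running = +2100.6237
Stage 5 [72T→37T]: ω = 2100.6237×72/37 = 4087.7001 rpm, dir flips to −; running = −4087.7001

-4087.7001 rpm (opposite to input, |ω| = 4087.7001 rpm)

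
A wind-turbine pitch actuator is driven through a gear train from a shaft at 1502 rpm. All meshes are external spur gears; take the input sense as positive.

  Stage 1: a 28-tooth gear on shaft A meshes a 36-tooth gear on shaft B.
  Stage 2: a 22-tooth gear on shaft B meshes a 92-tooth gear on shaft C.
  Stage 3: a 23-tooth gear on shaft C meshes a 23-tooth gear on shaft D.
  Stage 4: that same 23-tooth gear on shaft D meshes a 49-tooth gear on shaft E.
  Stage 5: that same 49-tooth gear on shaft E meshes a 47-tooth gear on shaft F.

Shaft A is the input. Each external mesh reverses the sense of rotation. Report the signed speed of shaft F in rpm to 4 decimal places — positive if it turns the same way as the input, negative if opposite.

-136.7069 rpm (opposite to input, |ω| = 136.7069 rpm)

Stage 1 [28T→36T]: ω = 1502.0000×28/36 = 1168.2222 rpm, dir flips to −; running = −1168.2222
Stage 2 [22T→92T]: ω = 1168.2222×22/92 = 279.3575 rpm, dir flips to +; running = +279.3575
Stage 3 [23T→23T]: ω = 279.3575×23/23 = 279.3575 rpm, dir flips to −; running = −279.3575
Stage 4 [23T→49T]: ω = 279.3575×23/49 = 131.1270 rpm, dir flips to +; running = +131.1270
Stage 5 [49T→47T]: ω = 131.1270×49/47 = 136.7069 rpm, dir flips to −; running = −136.7069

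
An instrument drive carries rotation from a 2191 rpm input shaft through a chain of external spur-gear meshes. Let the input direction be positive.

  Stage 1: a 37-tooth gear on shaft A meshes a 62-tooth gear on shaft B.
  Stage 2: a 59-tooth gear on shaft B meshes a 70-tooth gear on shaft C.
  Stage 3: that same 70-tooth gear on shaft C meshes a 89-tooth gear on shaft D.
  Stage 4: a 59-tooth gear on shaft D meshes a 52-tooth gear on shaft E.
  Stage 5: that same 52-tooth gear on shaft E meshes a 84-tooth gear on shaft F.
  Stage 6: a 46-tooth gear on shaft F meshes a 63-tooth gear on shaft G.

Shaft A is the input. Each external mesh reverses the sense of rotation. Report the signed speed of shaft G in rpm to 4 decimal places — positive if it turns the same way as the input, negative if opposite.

Stage 1 [37T→62T]: ω = 2191.0000×37/62 = 1307.5323 rpm, dir flips to −; running = −1307.5323
Stage 2 [59T→70T]: ω = 1307.5323×59/70 = 1102.0629 rpm, dir flips to +; running = +1102.0629
Stage 3 [70T→89T]: ω = 1102.0629×70/89 = 866.7910 rpm, dir flips to −; running = −866.7910
Stage 4 [59T→52T]: ω = 866.7910×59/52 = 983.4745 rpm, dir flips to +; running = +983.4745
Stage 5 [52T→84T]: ω = 983.4745×52/84 = 608.8175 rpm, dir flips to −; running = −608.8175
Stage 6 [46T→63T]: ω = 608.8175×46/63 = 444.5334 rpm, dir flips to +; running = +444.5334

+444.5334 rpm (same as input, |ω| = 444.5334 rpm)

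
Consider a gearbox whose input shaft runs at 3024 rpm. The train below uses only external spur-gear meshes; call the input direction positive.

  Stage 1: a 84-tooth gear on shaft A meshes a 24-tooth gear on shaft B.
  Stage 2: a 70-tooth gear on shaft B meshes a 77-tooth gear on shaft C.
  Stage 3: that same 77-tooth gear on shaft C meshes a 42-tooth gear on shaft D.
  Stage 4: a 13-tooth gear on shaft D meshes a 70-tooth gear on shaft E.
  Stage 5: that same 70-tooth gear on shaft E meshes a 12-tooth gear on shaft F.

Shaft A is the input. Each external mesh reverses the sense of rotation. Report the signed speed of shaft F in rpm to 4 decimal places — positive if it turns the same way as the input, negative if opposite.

Stage 1 [84T→24T]: ω = 3024.0000×84/24 = 10584.0000 rpm, dir flips to −; running = −10584.0000
Stage 2 [70T→77T]: ω = 10584.0000×70/77 = 9621.8182 rpm, dir flips to +; running = +9621.8182
Stage 3 [77T→42T]: ω = 9621.8182×77/42 = 17640.0000 rpm, dir flips to −; running = −17640.0000
Stage 4 [13T→70T]: ω = 17640.0000×13/70 = 3276.0000 rpm, dir flips to +; running = +3276.0000
Stage 5 [70T→12T]: ω = 3276.0000×70/12 = 19110.0000 rpm, dir flips to −; running = −19110.0000

-19110.0000 rpm (opposite to input, |ω| = 19110.0000 rpm)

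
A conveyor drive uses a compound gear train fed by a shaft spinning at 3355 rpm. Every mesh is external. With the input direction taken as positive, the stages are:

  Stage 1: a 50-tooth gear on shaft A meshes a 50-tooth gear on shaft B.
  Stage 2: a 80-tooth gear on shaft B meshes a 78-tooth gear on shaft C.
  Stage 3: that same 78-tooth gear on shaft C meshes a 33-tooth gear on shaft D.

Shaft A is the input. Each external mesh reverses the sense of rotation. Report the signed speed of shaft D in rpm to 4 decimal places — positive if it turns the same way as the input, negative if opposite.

Stage 1 [50T→50T]: ω = 3355.0000×50/50 = 3355.0000 rpm, dir flips to −; running = −3355.0000
Stage 2 [80T→78T]: ω = 3355.0000×80/78 = 3441.0256 rpm, dir flips to +; running = +3441.0256
Stage 3 [78T→33T]: ω = 3441.0256×78/33 = 8133.3333 rpm, dir flips to −; running = −8133.3333

-8133.3333 rpm (opposite to input, |ω| = 8133.3333 rpm)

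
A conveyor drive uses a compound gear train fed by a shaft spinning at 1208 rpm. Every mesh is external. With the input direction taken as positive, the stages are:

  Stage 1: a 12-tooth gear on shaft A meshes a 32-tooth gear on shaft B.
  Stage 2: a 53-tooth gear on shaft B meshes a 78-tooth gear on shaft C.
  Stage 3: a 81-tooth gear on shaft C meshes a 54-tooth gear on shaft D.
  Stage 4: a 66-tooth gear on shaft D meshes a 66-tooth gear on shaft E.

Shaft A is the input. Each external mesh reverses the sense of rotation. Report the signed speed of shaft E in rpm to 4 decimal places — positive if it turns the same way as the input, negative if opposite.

Stage 1 [12T→32T]: ω = 1208.0000×12/32 = 453.0000 rpm, dir flips to −; running = −453.0000
Stage 2 [53T→78T]: ω = 453.0000×53/78 = 307.8077 rpm, dir flips to +; running = +307.8077
Stage 3 [81T→54T]: ω = 307.8077×81/54 = 461.7115 rpm, dir flips to −; running = −461.7115
Stage 4 [66T→66T]: ω = 461.7115×66/66 = 461.7115 rpm, dir flips to +; running = +461.7115

+461.7115 rpm (same as input, |ω| = 461.7115 rpm)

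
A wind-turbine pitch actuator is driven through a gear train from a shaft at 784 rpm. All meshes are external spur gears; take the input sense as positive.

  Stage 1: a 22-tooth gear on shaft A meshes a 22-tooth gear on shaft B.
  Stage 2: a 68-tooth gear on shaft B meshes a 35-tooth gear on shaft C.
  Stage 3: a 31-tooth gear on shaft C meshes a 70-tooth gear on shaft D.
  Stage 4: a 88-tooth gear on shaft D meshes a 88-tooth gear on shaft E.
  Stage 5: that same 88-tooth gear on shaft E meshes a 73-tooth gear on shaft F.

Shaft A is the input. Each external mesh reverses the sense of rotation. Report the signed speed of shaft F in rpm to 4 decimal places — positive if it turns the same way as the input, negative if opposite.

Stage 1 [22T→22T]: ω = 784.0000×22/22 = 784.0000 rpm, dir flips to −; running = −784.0000
Stage 2 [68T→35T]: ω = 784.0000×68/35 = 1523.2000 rpm, dir flips to +; running = +1523.2000
Stage 3 [31T→70T]: ω = 1523.2000×31/70 = 674.5600 rpm, dir flips to −; running = −674.5600
Stage 4 [88T→88T]: ω = 674.5600×88/88 = 674.5600 rpm, dir flips to +; running = +674.5600
Stage 5 [88T→73T]: ω = 674.5600×88/73 = 813.1682 rpm, dir flips to −; running = −813.1682

-813.1682 rpm (opposite to input, |ω| = 813.1682 rpm)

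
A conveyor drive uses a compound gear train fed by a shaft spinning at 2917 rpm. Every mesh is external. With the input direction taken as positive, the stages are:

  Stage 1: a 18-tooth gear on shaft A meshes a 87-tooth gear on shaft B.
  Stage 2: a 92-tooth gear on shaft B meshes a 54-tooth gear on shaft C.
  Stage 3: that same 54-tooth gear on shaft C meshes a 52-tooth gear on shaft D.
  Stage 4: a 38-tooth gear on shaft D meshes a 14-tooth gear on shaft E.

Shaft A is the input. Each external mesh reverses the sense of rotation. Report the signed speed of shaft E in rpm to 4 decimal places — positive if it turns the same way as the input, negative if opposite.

Stage 1 [18T→87T]: ω = 2917.0000×18/87 = 603.5172 rpm, dir flips to −; running = −603.5172
Stage 2 [92T→54T]: ω = 603.5172×92/54 = 1028.2146 rpm, dir flips to +; running = +1028.2146
Stage 3 [54T→52T]: ω = 1028.2146×54/52 = 1067.7613 rpm, dir flips to −; running = −1067.7613
Stage 4 [38T→14T]: ω = 1067.7613×38/14 = 2898.2092 rpm, dir flips to +; running = +2898.2092

+2898.2092 rpm (same as input, |ω| = 2898.2092 rpm)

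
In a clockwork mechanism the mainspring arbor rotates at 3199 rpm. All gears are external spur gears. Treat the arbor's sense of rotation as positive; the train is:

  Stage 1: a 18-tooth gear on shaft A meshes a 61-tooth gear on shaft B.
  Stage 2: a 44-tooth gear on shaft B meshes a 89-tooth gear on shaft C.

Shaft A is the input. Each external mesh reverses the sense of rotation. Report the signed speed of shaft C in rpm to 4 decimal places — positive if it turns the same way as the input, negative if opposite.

Stage 1 [18T→61T]: ω = 3199.0000×18/61 = 943.9672 rpm, dir flips to −; running = −943.9672
Stage 2 [44T→89T]: ω = 943.9672×44/89 = 466.6804 rpm, dir flips to +; running = +466.6804

+466.6804 rpm (same as input, |ω| = 466.6804 rpm)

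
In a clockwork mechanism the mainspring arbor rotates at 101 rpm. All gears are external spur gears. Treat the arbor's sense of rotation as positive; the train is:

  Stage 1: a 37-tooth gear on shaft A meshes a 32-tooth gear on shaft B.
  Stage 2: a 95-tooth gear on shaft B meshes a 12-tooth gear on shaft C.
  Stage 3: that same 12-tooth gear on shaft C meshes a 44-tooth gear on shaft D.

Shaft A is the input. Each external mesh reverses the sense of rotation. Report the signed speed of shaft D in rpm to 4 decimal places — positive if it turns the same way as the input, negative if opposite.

Stage 1 [37T→32T]: ω = 101.0000×37/32 = 116.7812 rpm, dir flips to −; running = −116.7812
Stage 2 [95T→12T]: ω = 116.7812×95/12 = 924.5182 rpm, dir flips to +; running = +924.5182
Stage 3 [12T→44T]: ω = 924.5182×12/44 = 252.1413 rpm, dir flips to −; running = −252.1413

-252.1413 rpm (opposite to input, |ω| = 252.1413 rpm)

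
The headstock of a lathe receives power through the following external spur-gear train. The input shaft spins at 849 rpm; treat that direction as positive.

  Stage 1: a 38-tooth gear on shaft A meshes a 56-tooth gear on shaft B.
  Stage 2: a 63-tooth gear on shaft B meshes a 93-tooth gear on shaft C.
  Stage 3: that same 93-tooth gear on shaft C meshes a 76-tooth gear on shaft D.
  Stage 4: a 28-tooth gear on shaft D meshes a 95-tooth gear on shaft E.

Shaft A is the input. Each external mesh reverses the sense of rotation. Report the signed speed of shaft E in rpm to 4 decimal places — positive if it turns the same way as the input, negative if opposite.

+140.7553 rpm (same as input, |ω| = 140.7553 rpm)

Stage 1 [38T→56T]: ω = 849.0000×38/56 = 576.1071 rpm, dir flips to −; running = −576.1071
Stage 2 [63T→93T]: ω = 576.1071×63/93 = 390.2661 rpm, dir flips to +; running = +390.2661
Stage 3 [93T→76T]: ω = 390.2661×93/76 = 477.5625 rpm, dir flips to −; running = −477.5625
Stage 4 [28T→95T]: ω = 477.5625×28/95 = 140.7553 rpm, dir flips to +; running = +140.7553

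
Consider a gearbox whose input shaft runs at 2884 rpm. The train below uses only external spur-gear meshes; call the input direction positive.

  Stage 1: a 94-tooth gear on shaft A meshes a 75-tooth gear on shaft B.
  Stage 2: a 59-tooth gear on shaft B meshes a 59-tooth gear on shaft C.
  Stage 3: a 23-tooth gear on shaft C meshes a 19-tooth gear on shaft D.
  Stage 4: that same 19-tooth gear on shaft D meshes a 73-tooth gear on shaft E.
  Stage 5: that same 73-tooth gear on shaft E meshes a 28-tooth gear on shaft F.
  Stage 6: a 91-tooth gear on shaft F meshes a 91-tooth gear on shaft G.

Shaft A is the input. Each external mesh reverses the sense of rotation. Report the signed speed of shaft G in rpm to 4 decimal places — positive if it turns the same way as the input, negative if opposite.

+2969.1467 rpm (same as input, |ω| = 2969.1467 rpm)

Stage 1 [94T→75T]: ω = 2884.0000×94/75 = 3614.6133 rpm, dir flips to −; running = −3614.6133
Stage 2 [59T→59T]: ω = 3614.6133×59/59 = 3614.6133 rpm, dir flips to +; running = +3614.6133
Stage 3 [23T→19T]: ω = 3614.6133×23/19 = 4375.5846 rpm, dir flips to −; running = −4375.5846
Stage 4 [19T→73T]: ω = 4375.5846×19/73 = 1138.8508 rpm, dir flips to +; running = +1138.8508
Stage 5 [73T→28T]: ω = 1138.8508×73/28 = 2969.1467 rpm, dir flips to −; running = −2969.1467
Stage 6 [91T→91T]: ω = 2969.1467×91/91 = 2969.1467 rpm, dir flips to +; running = +2969.1467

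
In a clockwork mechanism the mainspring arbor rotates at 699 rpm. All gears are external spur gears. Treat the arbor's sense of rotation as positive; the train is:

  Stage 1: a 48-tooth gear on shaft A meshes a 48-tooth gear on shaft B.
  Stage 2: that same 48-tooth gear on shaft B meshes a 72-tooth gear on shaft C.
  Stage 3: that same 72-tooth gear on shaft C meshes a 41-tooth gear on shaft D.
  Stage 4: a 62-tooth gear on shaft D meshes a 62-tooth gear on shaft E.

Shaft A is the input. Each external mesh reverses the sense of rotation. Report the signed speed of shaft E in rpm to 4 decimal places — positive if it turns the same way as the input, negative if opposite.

+818.3415 rpm (same as input, |ω| = 818.3415 rpm)

Stage 1 [48T→48T]: ω = 699.0000×48/48 = 699.0000 rpm, dir flips to −; running = −699.0000
Stage 2 [48T→72T]: ω = 699.0000×48/72 = 466.0000 rpm, dir flips to +; running = +466.0000
Stage 3 [72T→41T]: ω = 466.0000×72/41 = 818.3415 rpm, dir flips to −; running = −818.3415
Stage 4 [62T→62T]: ω = 818.3415×62/62 = 818.3415 rpm, dir flips to +; running = +818.3415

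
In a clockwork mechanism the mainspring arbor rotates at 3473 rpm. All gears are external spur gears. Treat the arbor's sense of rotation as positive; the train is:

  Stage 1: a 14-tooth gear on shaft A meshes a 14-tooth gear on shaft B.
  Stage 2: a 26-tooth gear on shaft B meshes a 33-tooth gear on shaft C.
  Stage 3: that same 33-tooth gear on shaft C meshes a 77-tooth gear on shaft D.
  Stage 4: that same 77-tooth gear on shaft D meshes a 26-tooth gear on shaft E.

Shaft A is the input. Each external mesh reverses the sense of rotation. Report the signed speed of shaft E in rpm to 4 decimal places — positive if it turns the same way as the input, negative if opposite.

Stage 1 [14T→14T]: ω = 3473.0000×14/14 = 3473.0000 rpm, dir flips to −; running = −3473.0000
Stage 2 [26T→33T]: ω = 3473.0000×26/33 = 2736.3030 rpm, dir flips to +; running = +2736.3030
Stage 3 [33T→77T]: ω = 2736.3030×33/77 = 1172.7013 rpm, dir flips to −; running = −1172.7013
Stage 4 [77T→26T]: ω = 1172.7013×77/26 = 3473.0000 rpm, dir flips to +; running = +3473.0000

+3473.0000 rpm (same as input, |ω| = 3473.0000 rpm)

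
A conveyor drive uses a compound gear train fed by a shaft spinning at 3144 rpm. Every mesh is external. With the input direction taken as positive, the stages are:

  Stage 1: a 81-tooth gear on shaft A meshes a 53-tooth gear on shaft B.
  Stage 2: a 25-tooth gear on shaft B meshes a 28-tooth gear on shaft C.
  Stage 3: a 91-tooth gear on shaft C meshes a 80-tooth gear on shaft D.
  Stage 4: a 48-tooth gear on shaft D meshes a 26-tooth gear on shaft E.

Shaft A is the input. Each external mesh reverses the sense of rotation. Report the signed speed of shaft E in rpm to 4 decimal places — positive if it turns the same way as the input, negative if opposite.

Stage 1 [81T→53T]: ω = 3144.0000×81/53 = 4804.9811 rpm, dir flips to −; running = −4804.9811
Stage 2 [25T→28T]: ω = 4804.9811×25/28 = 4290.1617 rpm, dir flips to +; running = +4290.1617
Stage 3 [91T→80T]: ω = 4290.1617×91/80 = 4880.0590 rpm, dir flips to −; running = −4880.0590
Stage 4 [48T→26T]: ω = 4880.0590×48/26 = 9009.3396 rpm, dir flips to +; running = +9009.3396

+9009.3396 rpm (same as input, |ω| = 9009.3396 rpm)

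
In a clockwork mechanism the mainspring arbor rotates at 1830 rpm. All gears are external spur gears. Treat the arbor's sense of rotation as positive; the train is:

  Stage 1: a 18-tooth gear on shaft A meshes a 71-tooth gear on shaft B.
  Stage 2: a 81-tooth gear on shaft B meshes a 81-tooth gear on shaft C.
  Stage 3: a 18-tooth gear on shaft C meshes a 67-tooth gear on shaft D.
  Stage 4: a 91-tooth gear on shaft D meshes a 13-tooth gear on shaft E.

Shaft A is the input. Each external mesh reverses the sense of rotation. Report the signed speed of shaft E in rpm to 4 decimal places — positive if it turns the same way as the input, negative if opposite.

Stage 1 [18T→71T]: ω = 1830.0000×18/71 = 463.9437 rpm, dir flips to −; running = −463.9437
Stage 2 [81T→81T]: ω = 463.9437×81/81 = 463.9437 rpm, dir flips to +; running = +463.9437
Stage 3 [18T→67T]: ω = 463.9437×18/67 = 124.6416 rpm, dir flips to −; running = −124.6416
Stage 4 [91T→13T]: ω = 124.6416×91/13 = 872.4911 rpm, dir flips to +; running = +872.4911

+872.4911 rpm (same as input, |ω| = 872.4911 rpm)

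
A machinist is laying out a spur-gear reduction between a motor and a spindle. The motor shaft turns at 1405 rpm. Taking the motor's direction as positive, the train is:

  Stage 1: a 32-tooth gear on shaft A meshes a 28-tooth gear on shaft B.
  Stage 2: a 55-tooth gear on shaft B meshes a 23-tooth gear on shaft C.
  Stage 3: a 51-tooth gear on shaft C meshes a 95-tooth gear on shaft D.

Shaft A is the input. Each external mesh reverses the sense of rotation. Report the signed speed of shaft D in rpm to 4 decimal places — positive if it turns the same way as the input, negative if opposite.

-2061.3403 rpm (opposite to input, |ω| = 2061.3403 rpm)

Stage 1 [32T→28T]: ω = 1405.0000×32/28 = 1605.7143 rpm, dir flips to −; running = −1605.7143
Stage 2 [55T→23T]: ω = 1605.7143×55/23 = 3839.7516 rpm, dir flips to +; running = +3839.7516
Stage 3 [51T→95T]: ω = 3839.7516×51/95 = 2061.3403 rpm, dir flips to −; running = −2061.3403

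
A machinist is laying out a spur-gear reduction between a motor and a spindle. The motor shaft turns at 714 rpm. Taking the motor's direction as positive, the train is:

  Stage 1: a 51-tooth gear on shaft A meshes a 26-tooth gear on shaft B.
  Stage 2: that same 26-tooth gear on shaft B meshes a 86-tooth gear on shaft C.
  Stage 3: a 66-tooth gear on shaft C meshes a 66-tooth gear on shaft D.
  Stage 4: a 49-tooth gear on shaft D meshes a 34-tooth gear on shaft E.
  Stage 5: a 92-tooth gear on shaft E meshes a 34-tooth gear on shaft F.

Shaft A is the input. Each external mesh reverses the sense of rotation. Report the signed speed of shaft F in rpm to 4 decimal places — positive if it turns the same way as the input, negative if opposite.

Stage 1 [51T→26T]: ω = 714.0000×51/26 = 1400.5385 rpm, dir flips to −; running = −1400.5385
Stage 2 [26T→86T]: ω = 1400.5385×26/86 = 423.4186 rpm, dir flips to +; running = +423.4186
Stage 3 [66T→66T]: ω = 423.4186×66/66 = 423.4186 rpm, dir flips to −; running = −423.4186
Stage 4 [49T→34T]: ω = 423.4186×49/34 = 610.2209 rpm, dir flips to +; running = +610.2209
Stage 5 [92T→34T]: ω = 610.2209×92/34 = 1651.1860 rpm, dir flips to −; running = −1651.1860

-1651.1860 rpm (opposite to input, |ω| = 1651.1860 rpm)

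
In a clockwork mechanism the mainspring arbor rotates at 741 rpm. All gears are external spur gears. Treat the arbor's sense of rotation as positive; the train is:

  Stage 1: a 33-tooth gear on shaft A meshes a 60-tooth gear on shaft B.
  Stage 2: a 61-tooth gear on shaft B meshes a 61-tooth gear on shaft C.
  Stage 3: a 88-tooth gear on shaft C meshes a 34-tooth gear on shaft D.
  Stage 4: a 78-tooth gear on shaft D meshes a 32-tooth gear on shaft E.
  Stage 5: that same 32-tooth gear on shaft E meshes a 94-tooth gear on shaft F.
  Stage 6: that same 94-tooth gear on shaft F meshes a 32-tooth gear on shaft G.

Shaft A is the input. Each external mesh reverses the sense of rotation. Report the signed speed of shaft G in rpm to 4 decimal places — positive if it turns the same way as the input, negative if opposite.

Stage 1 [33T→60T]: ω = 741.0000×33/60 = 407.5500 rpm, dir flips to −; running = −407.5500
Stage 2 [61T→61T]: ω = 407.5500×61/61 = 407.5500 rpm, dir flips to +; running = +407.5500
Stage 3 [88T→34T]: ω = 407.5500×88/34 = 1054.8353 rpm, dir flips to −; running = −1054.8353
Stage 4 [78T→32T]: ω = 1054.8353×78/32 = 2571.1610 rpm, dir flips to +; running = +2571.1610
Stage 5 [32T→94T]: ω = 2571.1610×32/94 = 875.2889 rpm, dir flips to −; running = −875.2889
Stage 6 [94T→32T]: ω = 875.2889×94/32 = 2571.1610 rpm, dir flips to +; running = +2571.1610

+2571.1610 rpm (same as input, |ω| = 2571.1610 rpm)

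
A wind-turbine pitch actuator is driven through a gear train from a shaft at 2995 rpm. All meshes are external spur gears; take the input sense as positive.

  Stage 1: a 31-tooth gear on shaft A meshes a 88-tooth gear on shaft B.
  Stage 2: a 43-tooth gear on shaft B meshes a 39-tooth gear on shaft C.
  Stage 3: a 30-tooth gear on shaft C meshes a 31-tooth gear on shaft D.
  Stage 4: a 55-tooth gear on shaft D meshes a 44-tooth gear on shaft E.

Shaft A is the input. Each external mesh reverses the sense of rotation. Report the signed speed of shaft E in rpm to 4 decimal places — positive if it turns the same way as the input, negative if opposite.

+1407.1788 rpm (same as input, |ω| = 1407.1788 rpm)

Stage 1 [31T→88T]: ω = 2995.0000×31/88 = 1055.0568 rpm, dir flips to −; running = −1055.0568
Stage 2 [43T→39T]: ω = 1055.0568×43/39 = 1163.2678 rpm, dir flips to +; running = +1163.2678
Stage 3 [30T→31T]: ω = 1163.2678×30/31 = 1125.7430 rpm, dir flips to −; running = −1125.7430
Stage 4 [55T→44T]: ω = 1125.7430×55/44 = 1407.1788 rpm, dir flips to +; running = +1407.1788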